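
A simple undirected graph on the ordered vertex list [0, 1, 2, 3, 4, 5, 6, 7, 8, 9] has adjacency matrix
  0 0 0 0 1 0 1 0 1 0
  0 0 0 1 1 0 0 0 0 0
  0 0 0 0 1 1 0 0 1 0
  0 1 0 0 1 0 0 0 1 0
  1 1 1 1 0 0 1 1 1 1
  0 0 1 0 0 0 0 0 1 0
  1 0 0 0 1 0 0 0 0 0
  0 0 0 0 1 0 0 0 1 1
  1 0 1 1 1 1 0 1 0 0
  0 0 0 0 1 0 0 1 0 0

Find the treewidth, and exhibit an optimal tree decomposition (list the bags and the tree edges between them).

Each bag holds 3 vertices, so the decomposition has width 2, which upper-bounds the treewidth. On the other hand G contains the 3-clique {0, 4, 8}. A clique must lie in a single bag of any decomposition, so no decomposition can have width below 2. Hence tw(G) = 2 exactly.

Treewidth 2.
Bags: B1 = {0, 4, 8}  B2 = {2, 4, 8}  B3 = {3, 4, 8}  B4 = {1, 3, 4}  B5 = {4, 7, 8}  B6 = {0, 4, 6}  B7 = {2, 5, 8}  B8 = {4, 7, 9}
Tree: B1–B2, B1–B3, B3–B4, B3–B5, B1–B6, B2–B7, B5–B8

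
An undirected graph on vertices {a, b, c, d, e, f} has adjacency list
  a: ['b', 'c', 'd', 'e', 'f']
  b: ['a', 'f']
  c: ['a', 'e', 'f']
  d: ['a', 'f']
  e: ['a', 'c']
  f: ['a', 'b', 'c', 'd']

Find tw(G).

2

A width-2 tree decomposition is:
Bags: B1 = {a, c, e}  B2 = {a, c, f}  B3 = {a, d, f}  B4 = {a, b, f}
Tree: B1–B2, B2–B3, B3–B4
The largest bag has 3 vertices, giving width 2; this decomposition certifies tw(G) ≤ 2. On the other hand G contains the 3-clique {a, c, e}. A clique must lie in a single bag of any decomposition, so no decomposition can have width below 2. Combining the bounds, tw(G) = 2.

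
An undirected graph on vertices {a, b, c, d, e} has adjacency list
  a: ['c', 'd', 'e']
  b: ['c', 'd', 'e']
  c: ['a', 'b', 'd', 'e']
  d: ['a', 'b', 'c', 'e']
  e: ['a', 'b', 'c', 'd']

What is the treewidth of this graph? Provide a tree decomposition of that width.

Treewidth 3.
One optimal decomposition is:
Bags: B1 = {b, c, d, e}  B2 = {a, c, d, e}
Tree: B1–B2

Every bag has size at most 4, so the width is 4 − 1 = 3 and tw(G) ≤ 3. On the other hand G contains the 4-clique {a, c, d, e}. A clique must lie in a single bag of any decomposition, so no decomposition can have width below 3. Hence tw(G) = 3 exactly.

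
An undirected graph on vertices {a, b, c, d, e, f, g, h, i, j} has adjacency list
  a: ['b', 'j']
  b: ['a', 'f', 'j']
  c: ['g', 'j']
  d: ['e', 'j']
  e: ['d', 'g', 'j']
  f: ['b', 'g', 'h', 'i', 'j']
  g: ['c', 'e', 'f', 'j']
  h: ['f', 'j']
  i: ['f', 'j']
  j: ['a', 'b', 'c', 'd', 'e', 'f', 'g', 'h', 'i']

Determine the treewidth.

2

A width-2 tree decomposition is:
Bags: B1 = {f, g, j}  B2 = {e, g, j}  B3 = {b, f, j}  B4 = {f, i, j}  B5 = {a, b, j}  B6 = {c, g, j}  B7 = {d, e, j}  B8 = {f, h, j}
Tree: B1–B2, B1–B3, B1–B4, B3–B5, B1–B6, B2–B7, B4–B8
The largest bag has 3 vertices, giving width 2; this decomposition certifies tw(G) ≤ 2. Conversely, {d, e, j} is a clique of size 3, and the vertices of any clique must share a bag in every tree decomposition; so some bag has ≥ 3 vertices and tw(G) ≥ 2. Combining the bounds, tw(G) = 2.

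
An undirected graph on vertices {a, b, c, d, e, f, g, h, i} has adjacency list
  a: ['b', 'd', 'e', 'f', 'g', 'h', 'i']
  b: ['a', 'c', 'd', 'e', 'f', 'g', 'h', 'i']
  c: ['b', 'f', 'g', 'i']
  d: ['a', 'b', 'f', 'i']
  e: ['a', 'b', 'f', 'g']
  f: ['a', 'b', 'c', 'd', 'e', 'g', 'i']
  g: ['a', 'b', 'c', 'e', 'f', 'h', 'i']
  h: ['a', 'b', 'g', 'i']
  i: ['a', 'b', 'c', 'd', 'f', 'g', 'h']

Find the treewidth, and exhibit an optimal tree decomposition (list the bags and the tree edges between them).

Each bag holds 5 vertices, so the decomposition has width 4, which upper-bounds the treewidth. For the lower bound, the 5 vertices {a, b, g, h, i} are pairwise adjacent, and any tree decomposition puts a clique entirely inside one bag — forcing width ≥ 4. Hence tw(G) = 4 exactly.

Treewidth 4.
One such decomposition:
Bags: B1 = {a, b, g, h, i}  B2 = {a, b, f, g, i}  B3 = {a, b, d, f, i}  B4 = {b, c, f, g, i}  B5 = {a, b, e, f, g}
Tree: B1–B2, B2–B3, B2–B4, B2–B5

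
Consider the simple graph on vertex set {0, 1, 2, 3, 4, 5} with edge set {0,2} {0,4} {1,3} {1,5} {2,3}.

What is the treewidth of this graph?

1

A width-1 tree decomposition is:
Bags: B1 = {0, 4}  B2 = {0, 2}  B3 = {2, 3}  B4 = {1, 3}  B5 = {1, 5}
Tree: B1–B2, B2–B3, B3–B4, B4–B5
Every bag has size at most 2, so the width is 2 − 1 = 1 and tw(G) ≤ 1. Since G has at least one edge (e.g. 4–0), it is not an edgeless graph, so tw(G) ≥ 1. Therefore the treewidth is 1.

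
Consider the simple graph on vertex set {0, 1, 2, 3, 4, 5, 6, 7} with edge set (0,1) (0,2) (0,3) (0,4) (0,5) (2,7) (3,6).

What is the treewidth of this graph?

A width-1 tree decomposition is:
Bags: B1 = {0, 2}  B2 = {0, 1}  B3 = {0, 3}  B4 = {3, 6}  B5 = {0, 4}  B6 = {0, 5}  B7 = {2, 7}
Tree: B1–B2, B2–B3, B3–B4, B2–B5, B5–B6, B1–B7
The largest bag has 2 vertices, giving width 1; this decomposition certifies tw(G) ≤ 1. G has an edge, so its treewidth is at least 1. Therefore the treewidth is 1.

1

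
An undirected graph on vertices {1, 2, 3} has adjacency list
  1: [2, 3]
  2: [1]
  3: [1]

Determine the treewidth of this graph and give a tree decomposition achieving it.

Treewidth 1.
Bags: B1 = {1, 2}  B2 = {1, 3}
Tree: B1–B2

Every bag has size at most 2, so the width is 2 − 1 = 1 and tw(G) ≤ 1. Any graph with an edge has treewidth ≥ 1, and G has the edge 2–1. The upper and lower bounds meet at 1, so that is the treewidth.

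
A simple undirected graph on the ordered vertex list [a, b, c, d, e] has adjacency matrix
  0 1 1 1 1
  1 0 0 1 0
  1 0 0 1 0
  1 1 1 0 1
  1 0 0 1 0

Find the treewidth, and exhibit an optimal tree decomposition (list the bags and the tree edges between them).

Treewidth 2.
One such decomposition:
Bags: B1 = {a, b, d}  B2 = {a, c, d}  B3 = {a, d, e}
Tree: B1–B2, B1–B3

Each bag holds 3 vertices, so the decomposition has width 2, which upper-bounds the treewidth. For the lower bound, the 3 vertices {a, d, e} are pairwise adjacent, and any tree decomposition puts a clique entirely inside one bag — forcing width ≥ 2. Combining the bounds, tw(G) = 2.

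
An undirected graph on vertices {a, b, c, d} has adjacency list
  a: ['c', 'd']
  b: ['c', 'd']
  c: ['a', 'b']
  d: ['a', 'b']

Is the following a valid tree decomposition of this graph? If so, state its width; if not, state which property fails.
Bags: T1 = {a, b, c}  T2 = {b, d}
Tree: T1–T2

No — edge (a,d) lies in no bag.

A tree decomposition must satisfy three properties: every vertex lies in some bag; for every edge, both endpoints lie together in some bag; and for every vertex, the bags containing it form a connected subtree. Here edge (a,d) lies in no bag, so the decomposition is invalid.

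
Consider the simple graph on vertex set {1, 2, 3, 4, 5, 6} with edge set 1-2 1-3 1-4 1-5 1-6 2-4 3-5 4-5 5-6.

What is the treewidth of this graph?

A width-2 tree decomposition is:
Bags: B1 = {1, 4, 5}  B2 = {1, 2, 4}  B3 = {1, 3, 5}  B4 = {1, 5, 6}
Tree: B1–B2, B1–B3, B3–B4
Every bag has size at most 3, so the width is 3 − 1 = 2 and tw(G) ≤ 2. For the lower bound, the 3 vertices {1, 2, 4} are pairwise adjacent, and any tree decomposition puts a clique entirely inside one bag — forcing width ≥ 2. Therefore the treewidth is 2.

2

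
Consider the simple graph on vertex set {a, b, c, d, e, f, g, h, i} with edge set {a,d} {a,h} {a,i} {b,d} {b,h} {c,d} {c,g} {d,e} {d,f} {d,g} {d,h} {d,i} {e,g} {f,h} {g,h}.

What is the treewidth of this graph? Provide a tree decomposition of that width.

Treewidth 2.
Bags: B1 = {d, g, h}  B2 = {a, d, h}  B3 = {c, d, g}  B4 = {a, d, i}  B5 = {d, e, g}  B6 = {b, d, h}  B7 = {d, f, h}
Tree: B1–B2, B1–B3, B2–B4, B1–B5, B2–B6, B2–B7

Each bag holds 3 vertices, so the decomposition has width 2, which upper-bounds the treewidth. For the lower bound, the 3 vertices {d, e, g} are pairwise adjacent, and any tree decomposition puts a clique entirely inside one bag — forcing width ≥ 2. Hence tw(G) = 2 exactly.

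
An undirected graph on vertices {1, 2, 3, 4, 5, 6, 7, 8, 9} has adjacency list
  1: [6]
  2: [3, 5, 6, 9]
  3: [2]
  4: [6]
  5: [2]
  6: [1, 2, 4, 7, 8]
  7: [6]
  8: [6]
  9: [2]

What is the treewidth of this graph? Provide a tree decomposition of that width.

Treewidth 1.
Bags: B1 = {2, 5}  B2 = {2, 6}  B3 = {2, 9}  B4 = {1, 6}  B5 = {2, 3}  B6 = {6, 7}  B7 = {4, 6}  B8 = {6, 8}
Tree: B1–B2, B1–B3, B2–B4, B2–B5, B2–B6, B4–B7, B6–B8

Every bag has size at most 2, so the width is 2 − 1 = 1 and tw(G) ≤ 1. G has an edge, so its treewidth is at least 1. Combining the bounds, tw(G) = 1.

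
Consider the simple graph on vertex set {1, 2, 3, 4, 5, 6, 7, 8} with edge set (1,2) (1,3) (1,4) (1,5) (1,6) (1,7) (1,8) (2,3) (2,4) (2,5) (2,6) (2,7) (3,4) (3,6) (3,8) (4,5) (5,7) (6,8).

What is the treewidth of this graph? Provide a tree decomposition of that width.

Treewidth 3.
Bags: B1 = {1, 2, 4, 5}  B2 = {1, 2, 3, 4}  B3 = {1, 2, 5, 7}  B4 = {1, 2, 3, 6}  B5 = {1, 3, 6, 8}
Tree: B1–B2, B1–B3, B2–B4, B4–B5

Each bag holds 4 vertices, so the decomposition has width 3, which upper-bounds the treewidth. Conversely, {1, 3, 6, 8} is a clique of size 4, and the vertices of any clique must share a bag in every tree decomposition; so some bag has ≥ 4 vertices and tw(G) ≥ 3. Hence tw(G) = 3 exactly.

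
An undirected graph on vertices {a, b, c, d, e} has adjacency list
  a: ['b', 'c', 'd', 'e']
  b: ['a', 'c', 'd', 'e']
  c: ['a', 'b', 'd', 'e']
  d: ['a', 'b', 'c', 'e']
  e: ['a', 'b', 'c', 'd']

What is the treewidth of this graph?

A width-4 tree decomposition is:
Bags: B1 = {a, b, c, d, e}
Tree: (single bag)
With just one bag of size 5, the width is 5 − 1 = 4, so tw(G) ≤ 4. On the other hand G contains the 5-clique {a, b, c, d, e}. A clique must lie in a single bag of any decomposition, so no decomposition can have width below 4. Therefore the treewidth is 4.

4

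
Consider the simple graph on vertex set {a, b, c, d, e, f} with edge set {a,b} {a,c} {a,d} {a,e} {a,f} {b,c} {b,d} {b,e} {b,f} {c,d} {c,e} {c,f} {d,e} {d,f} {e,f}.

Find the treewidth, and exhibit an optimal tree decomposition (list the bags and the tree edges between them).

A single bag containing all 6 vertices is trivially a valid decomposition of width 5. On the other hand G contains the 6-clique {a, b, c, d, e, f}. A clique must lie in a single bag of any decomposition, so no decomposition can have width below 5. The upper and lower bounds meet at 5, so that is the treewidth.

Treewidth 5.
Bags: B1 = {a, b, c, d, e, f}
Tree: (single bag)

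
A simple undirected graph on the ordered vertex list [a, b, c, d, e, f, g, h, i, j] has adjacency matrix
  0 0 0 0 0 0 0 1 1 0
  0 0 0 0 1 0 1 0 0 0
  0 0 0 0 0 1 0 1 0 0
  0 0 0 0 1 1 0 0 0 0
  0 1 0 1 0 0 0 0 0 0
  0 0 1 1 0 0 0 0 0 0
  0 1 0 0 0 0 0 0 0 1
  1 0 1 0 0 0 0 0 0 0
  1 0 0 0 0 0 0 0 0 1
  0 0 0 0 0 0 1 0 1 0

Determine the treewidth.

A width-2 tree decomposition is:
Bags: B1 = {b, g, j}  B2 = {b, i, j}  B3 = {a, b, i}  B4 = {a, b, h}  B5 = {b, c, h}  B6 = {b, c, f}  B7 = {b, d, f}  B8 = {b, d, e}
Tree: B1–B2, B2–B3, B3–B4, B4–B5, B5–B6, B6–B7, B7–B8
Every bag has size at most 3, so the width is 3 − 1 = 2 and tw(G) ≤ 2. The edges b–g–j–i–a–h–c–f–d–e–b form a cycle, so G is not a tree and its treewidth is at least 2. Therefore the treewidth is 2.

2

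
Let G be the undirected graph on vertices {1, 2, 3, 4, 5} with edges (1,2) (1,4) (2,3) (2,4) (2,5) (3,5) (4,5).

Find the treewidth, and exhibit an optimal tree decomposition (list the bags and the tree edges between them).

Treewidth 2.
Bags: B1 = {1, 2, 4}  B2 = {2, 4, 5}  B3 = {2, 3, 5}
Tree: B1–B2, B2–B3

Every bag has size at most 3, so the width is 3 − 1 = 2 and tw(G) ≤ 2. On the other hand G contains the 3-clique {2, 3, 5}. A clique must lie in a single bag of any decomposition, so no decomposition can have width below 2. The upper and lower bounds meet at 2, so that is the treewidth.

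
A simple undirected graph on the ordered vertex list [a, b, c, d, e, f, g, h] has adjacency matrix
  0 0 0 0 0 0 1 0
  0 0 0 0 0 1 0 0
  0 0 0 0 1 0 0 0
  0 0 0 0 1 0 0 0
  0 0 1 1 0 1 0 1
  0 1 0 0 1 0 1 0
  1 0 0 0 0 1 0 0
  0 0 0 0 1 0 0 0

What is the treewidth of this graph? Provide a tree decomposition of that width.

Treewidth 1.
Bags: B1 = {e, f}  B2 = {f, g}  B3 = {d, e}  B4 = {a, g}  B5 = {b, f}  B6 = {c, e}  B7 = {e, h}
Tree: B1–B2, B1–B3, B2–B4, B2–B5, B3–B6, B3–B7

Each bag holds 2 vertices, so the decomposition has width 1, which upper-bounds the treewidth. Any graph with an edge has treewidth ≥ 1, and G has the edge e–f. The upper and lower bounds meet at 1, so that is the treewidth.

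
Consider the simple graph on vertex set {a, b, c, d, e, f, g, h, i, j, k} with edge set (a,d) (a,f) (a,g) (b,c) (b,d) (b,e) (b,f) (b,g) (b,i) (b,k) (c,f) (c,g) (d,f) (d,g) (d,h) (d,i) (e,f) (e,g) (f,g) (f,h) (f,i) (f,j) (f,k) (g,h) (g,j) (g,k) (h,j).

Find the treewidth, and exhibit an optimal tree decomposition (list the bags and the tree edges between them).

Treewidth 3.
One optimal decomposition is:
Bags: B1 = {b, d, f, g}  B2 = {b, f, g, k}  B3 = {d, f, g, h}  B4 = {b, c, f, g}  B5 = {a, d, f, g}  B6 = {f, g, h, j}  B7 = {b, e, f, g}  B8 = {b, d, f, i}
Tree: B1–B2, B1–B3, B2–B4, B3–B5, B3–B6, B2–B7, B1–B8

Every bag has size at most 4, so the width is 4 − 1 = 3 and tw(G) ≤ 3. For the lower bound, the 4 vertices {f, g, h, j} are pairwise adjacent, and any tree decomposition puts a clique entirely inside one bag — forcing width ≥ 3. Combining the bounds, tw(G) = 3.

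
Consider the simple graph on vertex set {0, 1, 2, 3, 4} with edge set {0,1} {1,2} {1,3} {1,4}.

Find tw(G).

1

A width-1 tree decomposition is:
Bags: B1 = {1, 3}  B2 = {1, 4}  B3 = {1, 2}  B4 = {0, 1}
Tree: B1–B2, B1–B3, B3–B4
Each bag holds 2 vertices, so the decomposition has width 1, which upper-bounds the treewidth. G has an edge, so its treewidth is at least 1. Combining the bounds, tw(G) = 1.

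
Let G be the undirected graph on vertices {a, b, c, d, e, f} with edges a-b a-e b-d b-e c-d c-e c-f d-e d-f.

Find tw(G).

2

A width-2 tree decomposition is:
Bags: B1 = {b, d, e}  B2 = {c, d, e}  B3 = {c, d, f}  B4 = {a, b, e}
Tree: B1–B2, B2–B3, B1–B4
The largest bag has 3 vertices, giving width 2; this decomposition certifies tw(G) ≤ 2. Conversely, {c, d, e} is a clique of size 3, and the vertices of any clique must share a bag in every tree decomposition; so some bag has ≥ 3 vertices and tw(G) ≥ 2. The upper and lower bounds meet at 2, so that is the treewidth.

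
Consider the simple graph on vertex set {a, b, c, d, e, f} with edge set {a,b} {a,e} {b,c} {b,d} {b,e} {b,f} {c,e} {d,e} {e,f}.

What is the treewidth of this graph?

A width-2 tree decomposition is:
Bags: B1 = {b, e, f}  B2 = {a, b, e}  B3 = {b, d, e}  B4 = {b, c, e}
Tree: B1–B2, B2–B3, B3–B4
The largest bag has 3 vertices, giving width 2; this decomposition certifies tw(G) ≤ 2. Conversely, {b, d, e} is a clique of size 3, and the vertices of any clique must share a bag in every tree decomposition; so some bag has ≥ 3 vertices and tw(G) ≥ 2. The upper and lower bounds meet at 2, so that is the treewidth.

2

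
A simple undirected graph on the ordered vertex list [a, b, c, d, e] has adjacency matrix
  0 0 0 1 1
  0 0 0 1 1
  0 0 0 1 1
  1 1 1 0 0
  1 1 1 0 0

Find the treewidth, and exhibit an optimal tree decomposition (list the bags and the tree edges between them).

Each bag holds 3 vertices, so the decomposition has width 2, which upper-bounds the treewidth. Since d–b–e–a–d is a cycle in G, G is not acyclic. Forests are exactly the graphs of treewidth ≤ 1, so tw(G) ≥ 2. Combining the bounds, tw(G) = 2.

Treewidth 2.
One such decomposition:
Bags: B1 = {b, d, e}  B2 = {a, d, e}  B3 = {c, d, e}
Tree: B1–B2, B2–B3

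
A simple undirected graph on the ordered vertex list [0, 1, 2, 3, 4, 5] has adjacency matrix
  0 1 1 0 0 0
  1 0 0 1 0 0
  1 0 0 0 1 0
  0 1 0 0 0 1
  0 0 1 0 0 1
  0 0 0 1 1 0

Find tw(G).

2

A width-2 tree decomposition is:
Bags: B1 = {1, 3, 5}  B2 = {1, 4, 5}  B3 = {1, 2, 4}  B4 = {0, 1, 2}
Tree: B1–B2, B2–B3, B3–B4
Every bag has size at most 3, so the width is 3 − 1 = 2 and tw(G) ≤ 2. Since 1–3–5–4–2–0–1 is a cycle in G, G is not acyclic. Forests are exactly the graphs of treewidth ≤ 1, so tw(G) ≥ 2. The upper and lower bounds meet at 2, so that is the treewidth.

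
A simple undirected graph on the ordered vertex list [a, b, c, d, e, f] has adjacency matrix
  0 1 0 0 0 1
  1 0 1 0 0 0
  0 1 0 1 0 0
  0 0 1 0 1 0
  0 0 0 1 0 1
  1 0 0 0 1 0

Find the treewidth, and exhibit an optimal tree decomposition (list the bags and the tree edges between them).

The largest bag has 3 vertices, giving width 2; this decomposition certifies tw(G) ≤ 2. Since d–c–b–a–f–e–d is a cycle in G, G is not acyclic. Forests are exactly the graphs of treewidth ≤ 1, so tw(G) ≥ 2. The upper and lower bounds meet at 2, so that is the treewidth.

Treewidth 2.
One optimal decomposition is:
Bags: B1 = {b, c, d}  B2 = {a, b, d}  B3 = {a, d, f}  B4 = {d, e, f}
Tree: B1–B2, B2–B3, B3–B4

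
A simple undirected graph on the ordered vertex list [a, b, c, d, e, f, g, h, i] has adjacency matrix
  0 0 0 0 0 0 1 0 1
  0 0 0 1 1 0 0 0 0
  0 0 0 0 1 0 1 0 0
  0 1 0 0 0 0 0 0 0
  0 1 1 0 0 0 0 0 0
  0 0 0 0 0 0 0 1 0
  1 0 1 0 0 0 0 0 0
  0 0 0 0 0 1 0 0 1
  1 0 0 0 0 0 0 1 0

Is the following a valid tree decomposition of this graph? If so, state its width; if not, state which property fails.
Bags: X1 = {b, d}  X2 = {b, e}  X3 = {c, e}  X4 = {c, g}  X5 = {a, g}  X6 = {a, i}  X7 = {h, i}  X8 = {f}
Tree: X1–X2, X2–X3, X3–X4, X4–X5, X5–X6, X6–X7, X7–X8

A tree decomposition must satisfy three properties: every vertex lies in some bag; for every edge, both endpoints lie together in some bag; and for every vertex, the bags containing it form a connected subtree. Here edge (h,f) lies in no bag, so the decomposition is invalid.

No — edge (h,f) lies in no bag.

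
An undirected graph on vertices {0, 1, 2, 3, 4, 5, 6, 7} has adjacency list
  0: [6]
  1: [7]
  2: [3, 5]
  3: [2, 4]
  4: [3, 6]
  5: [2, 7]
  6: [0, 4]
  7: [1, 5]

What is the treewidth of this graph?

1

A width-1 tree decomposition is:
Bags: B1 = {1, 7}  B2 = {5, 7}  B3 = {2, 5}  B4 = {2, 3}  B5 = {3, 4}  B6 = {4, 6}  B7 = {0, 6}
Tree: B1–B2, B2–B3, B3–B4, B4–B5, B5–B6, B6–B7
Every bag has size at most 2, so the width is 2 − 1 = 1 and tw(G) ≤ 1. G has an edge, so its treewidth is at least 1. Combining the bounds, tw(G) = 1.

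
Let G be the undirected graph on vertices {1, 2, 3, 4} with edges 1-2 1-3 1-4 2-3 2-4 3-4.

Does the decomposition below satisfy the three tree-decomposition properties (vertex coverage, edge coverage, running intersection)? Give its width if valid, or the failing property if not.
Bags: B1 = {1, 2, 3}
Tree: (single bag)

A tree decomposition must satisfy three properties: every vertex lies in some bag; for every edge, both endpoints lie together in some bag; and for every vertex, the bags containing it form a connected subtree. Here vertex 4 appears in no bag, so the decomposition is invalid.

No — vertex 4 appears in no bag.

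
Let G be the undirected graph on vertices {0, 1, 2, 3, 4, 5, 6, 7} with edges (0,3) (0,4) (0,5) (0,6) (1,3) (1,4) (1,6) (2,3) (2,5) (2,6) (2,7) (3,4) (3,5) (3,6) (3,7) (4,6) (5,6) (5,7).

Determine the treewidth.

A width-3 tree decomposition is:
Bags: B1 = {0, 3, 4, 6}  B2 = {0, 3, 5, 6}  B3 = {2, 3, 5, 6}  B4 = {2, 3, 5, 7}  B5 = {1, 3, 4, 6}
Tree: B1–B2, B2–B3, B3–B4, B1–B5
The largest bag has 4 vertices, giving width 3; this decomposition certifies tw(G) ≤ 3. On the other hand G contains the 4-clique {0, 3, 4, 6}. A clique must lie in a single bag of any decomposition, so no decomposition can have width below 3. Combining the bounds, tw(G) = 3.

3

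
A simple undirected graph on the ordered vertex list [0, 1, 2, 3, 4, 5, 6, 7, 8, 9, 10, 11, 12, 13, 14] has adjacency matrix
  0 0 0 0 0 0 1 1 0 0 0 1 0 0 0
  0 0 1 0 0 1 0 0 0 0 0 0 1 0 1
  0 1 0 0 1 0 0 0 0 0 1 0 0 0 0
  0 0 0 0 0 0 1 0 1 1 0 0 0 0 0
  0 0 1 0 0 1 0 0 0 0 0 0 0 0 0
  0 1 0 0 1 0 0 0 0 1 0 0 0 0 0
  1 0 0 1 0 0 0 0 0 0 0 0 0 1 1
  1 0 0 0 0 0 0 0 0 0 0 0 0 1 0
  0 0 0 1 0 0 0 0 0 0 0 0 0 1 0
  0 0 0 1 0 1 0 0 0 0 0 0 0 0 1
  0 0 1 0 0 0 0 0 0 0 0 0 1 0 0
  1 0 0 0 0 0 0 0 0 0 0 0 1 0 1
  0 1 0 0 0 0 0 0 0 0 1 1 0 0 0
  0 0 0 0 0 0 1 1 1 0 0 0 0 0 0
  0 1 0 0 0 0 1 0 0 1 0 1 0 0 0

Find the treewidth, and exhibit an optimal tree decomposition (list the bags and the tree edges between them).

Treewidth 3.
One optimal decomposition is:
Bags: B1 = {2, 4, 5, 10}  B2 = {1, 2, 5, 10}  B3 = {1, 5, 10, 12}  B4 = {1, 5, 9, 12}  B5 = {1, 9, 12, 14}  B6 = {9, 11, 12, 14}  B7 = {3, 9, 11, 14}  B8 = {3, 6, 11, 14}  B9 = {0, 3, 6, 11}  B10 = {0, 3, 6, 8}  B11 = {0, 6, 8, 13}  B12 = {0, 7, 8, 13}
Tree: B1–B2, B2–B3, B3–B4, B4–B5, B5–B6, B6–B7, B7–B8, B8–B9, B9–B10, B10–B11, B11–B12

Each bag holds 4 vertices, so the decomposition has width 3, which upper-bounds the treewidth. For the lower bound: the 4 vertex sets {2,4,10}, {5}, {1}, {9,11,12,14} are disjoint, each induces a connected subgraph, and every pair is joined by at least one edge of G. Contracting each set to a single vertex therefore yields K_{4} as a minor, and since treewidth is minor-monotone, tw(G) ≥ tw(K_{4}) = 3. Therefore the treewidth is 3.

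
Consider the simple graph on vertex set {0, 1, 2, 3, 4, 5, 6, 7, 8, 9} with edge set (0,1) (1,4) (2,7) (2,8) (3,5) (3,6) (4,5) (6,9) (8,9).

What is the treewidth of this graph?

1

A width-1 tree decomposition is:
Bags: B1 = {0, 1}  B2 = {1, 4}  B3 = {4, 5}  B4 = {3, 5}  B5 = {3, 6}  B6 = {6, 9}  B7 = {8, 9}  B8 = {2, 8}  B9 = {2, 7}
Tree: B1–B2, B2–B3, B3–B4, B4–B5, B5–B6, B6–B7, B7–B8, B8–B9
The largest bag has 2 vertices, giving width 1; this decomposition certifies tw(G) ≤ 1. Since G has at least one edge (e.g. 0–1), it is not an edgeless graph, so tw(G) ≥ 1. Hence tw(G) = 1 exactly.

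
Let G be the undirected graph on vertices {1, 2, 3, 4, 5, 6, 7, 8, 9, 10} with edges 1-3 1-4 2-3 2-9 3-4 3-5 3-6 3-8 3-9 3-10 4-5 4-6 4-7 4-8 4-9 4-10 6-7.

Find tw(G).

A width-2 tree decomposition is:
Bags: B1 = {1, 3, 4}  B2 = {3, 4, 9}  B3 = {3, 4, 8}  B4 = {3, 4, 6}  B5 = {2, 3, 9}  B6 = {3, 4, 10}  B7 = {3, 4, 5}  B8 = {4, 6, 7}
Tree: B1–B2, B1–B3, B2–B4, B2–B5, B1–B6, B1–B7, B4–B8
The largest bag has 3 vertices, giving width 2; this decomposition certifies tw(G) ≤ 2. For the lower bound, the 3 vertices {2, 3, 9} are pairwise adjacent, and any tree decomposition puts a clique entirely inside one bag — forcing width ≥ 2. Therefore the treewidth is 2.

2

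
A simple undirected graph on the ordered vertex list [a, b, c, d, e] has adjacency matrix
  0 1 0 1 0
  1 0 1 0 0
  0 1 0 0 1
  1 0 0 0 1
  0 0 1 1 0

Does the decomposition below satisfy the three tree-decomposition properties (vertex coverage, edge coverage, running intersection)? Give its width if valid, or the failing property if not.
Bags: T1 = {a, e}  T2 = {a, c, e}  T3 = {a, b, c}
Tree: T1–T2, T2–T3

A tree decomposition must satisfy three properties: every vertex lies in some bag; for every edge, both endpoints lie together in some bag; and for every vertex, the bags containing it form a connected subtree. Here vertex d appears in no bag, so the decomposition is invalid.

No — vertex d appears in no bag.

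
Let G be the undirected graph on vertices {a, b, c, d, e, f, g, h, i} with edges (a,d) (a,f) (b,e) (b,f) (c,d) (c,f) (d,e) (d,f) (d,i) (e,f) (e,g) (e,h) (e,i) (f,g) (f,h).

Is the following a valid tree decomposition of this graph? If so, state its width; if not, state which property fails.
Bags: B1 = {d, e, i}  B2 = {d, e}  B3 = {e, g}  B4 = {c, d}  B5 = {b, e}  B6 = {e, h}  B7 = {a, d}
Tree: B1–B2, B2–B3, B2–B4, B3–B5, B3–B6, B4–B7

A tree decomposition must satisfy three properties: every vertex lies in some bag; for every edge, both endpoints lie together in some bag; and for every vertex, the bags containing it form a connected subtree. Here vertex f appears in no bag, so the decomposition is invalid.

No — vertex f appears in no bag.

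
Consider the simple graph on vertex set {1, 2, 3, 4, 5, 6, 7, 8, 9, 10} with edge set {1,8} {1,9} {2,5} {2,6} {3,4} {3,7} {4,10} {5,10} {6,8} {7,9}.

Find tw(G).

A width-2 tree decomposition is:
Bags: B1 = {3, 7, 9}  B2 = {1, 3, 9}  B3 = {1, 3, 8}  B4 = {3, 6, 8}  B5 = {2, 3, 6}  B6 = {2, 3, 5}  B7 = {3, 5, 10}  B8 = {3, 4, 10}
Tree: B1–B2, B2–B3, B3–B4, B4–B5, B5–B6, B6–B7, B7–B8
Every bag has size at most 3, so the width is 3 − 1 = 2 and tw(G) ≤ 2. For the lower bound, G contains the cycle 3–7–9–1–8–6–2–5–10–4–3, so G is not a forest; only forests have treewidth ≤ 1, hence tw(G) ≥ 2. Combining the bounds, tw(G) = 2.

2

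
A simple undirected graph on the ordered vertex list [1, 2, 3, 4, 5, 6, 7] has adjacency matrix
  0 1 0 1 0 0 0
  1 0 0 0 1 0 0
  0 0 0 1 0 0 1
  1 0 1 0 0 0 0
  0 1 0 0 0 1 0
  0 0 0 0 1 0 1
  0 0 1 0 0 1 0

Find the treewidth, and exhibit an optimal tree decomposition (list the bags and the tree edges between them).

Treewidth 2.
One optimal decomposition is:
Bags: B1 = {2, 5, 6}  B2 = {2, 6, 7}  B3 = {2, 3, 7}  B4 = {2, 3, 4}  B5 = {1, 2, 4}
Tree: B1–B2, B2–B3, B3–B4, B4–B5

Each bag holds 3 vertices, so the decomposition has width 2, which upper-bounds the treewidth. Since 2–5–6–7–3–4–1–2 is a cycle in G, G is not acyclic. Forests are exactly the graphs of treewidth ≤ 1, so tw(G) ≥ 2. Hence tw(G) = 2 exactly.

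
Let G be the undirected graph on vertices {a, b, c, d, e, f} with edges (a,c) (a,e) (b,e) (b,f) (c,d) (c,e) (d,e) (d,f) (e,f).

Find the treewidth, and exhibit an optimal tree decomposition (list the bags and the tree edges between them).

The largest bag has 3 vertices, giving width 2; this decomposition certifies tw(G) ≤ 2. Conversely, {c, d, e} is a clique of size 3, and the vertices of any clique must share a bag in every tree decomposition; so some bag has ≥ 3 vertices and tw(G) ≥ 2. Therefore the treewidth is 2.

Treewidth 2.
One optimal decomposition is:
Bags: B1 = {c, d, e}  B2 = {d, e, f}  B3 = {a, c, e}  B4 = {b, e, f}
Tree: B1–B2, B1–B3, B2–B4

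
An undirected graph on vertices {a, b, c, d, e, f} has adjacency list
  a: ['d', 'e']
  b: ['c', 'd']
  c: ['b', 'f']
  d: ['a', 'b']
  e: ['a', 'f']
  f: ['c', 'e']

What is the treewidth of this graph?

A width-2 tree decomposition is:
Bags: B1 = {b, c, f}  B2 = {b, d, f}  B3 = {a, d, f}  B4 = {a, e, f}
Tree: B1–B2, B2–B3, B3–B4
The largest bag has 3 vertices, giving width 2; this decomposition certifies tw(G) ≤ 2. Since f–c–b–d–a–e–f is a cycle in G, G is not acyclic. Forests are exactly the graphs of treewidth ≤ 1, so tw(G) ≥ 2. Therefore the treewidth is 2.

2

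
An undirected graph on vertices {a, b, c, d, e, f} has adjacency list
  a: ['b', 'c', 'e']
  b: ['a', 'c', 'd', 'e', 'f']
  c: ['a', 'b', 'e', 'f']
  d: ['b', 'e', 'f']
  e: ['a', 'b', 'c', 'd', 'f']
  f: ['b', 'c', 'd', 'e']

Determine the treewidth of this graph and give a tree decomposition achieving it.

Every bag has size at most 4, so the width is 4 − 1 = 3 and tw(G) ≤ 3. On the other hand G contains the 4-clique {b, d, e, f}. A clique must lie in a single bag of any decomposition, so no decomposition can have width below 3. The upper and lower bounds meet at 3, so that is the treewidth.

Treewidth 3.
One such decomposition:
Bags: B1 = {a, b, c, e}  B2 = {b, c, e, f}  B3 = {b, d, e, f}
Tree: B1–B2, B2–B3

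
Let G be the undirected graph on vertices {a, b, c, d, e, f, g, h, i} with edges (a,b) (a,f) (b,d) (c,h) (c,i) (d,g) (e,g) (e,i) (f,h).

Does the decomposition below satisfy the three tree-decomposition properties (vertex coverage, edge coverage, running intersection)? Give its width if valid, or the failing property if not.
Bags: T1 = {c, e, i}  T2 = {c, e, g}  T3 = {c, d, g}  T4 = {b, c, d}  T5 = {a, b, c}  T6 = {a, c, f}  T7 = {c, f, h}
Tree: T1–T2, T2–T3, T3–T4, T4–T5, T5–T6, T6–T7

Yes; width 2.

Every vertex of G appears in some bag (union = {a, b, c, d, e, f, g, h, i}); every edge is covered by a bag; and for each vertex v the set of bags containing v is connected in the bag tree. The decomposition is therefore valid. The largest bag has 3 vertices, so the width is 2.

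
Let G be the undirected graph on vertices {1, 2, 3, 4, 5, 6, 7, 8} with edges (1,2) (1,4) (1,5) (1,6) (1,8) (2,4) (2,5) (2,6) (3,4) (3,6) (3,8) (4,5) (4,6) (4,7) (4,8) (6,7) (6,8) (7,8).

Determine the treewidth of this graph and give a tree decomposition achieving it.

Every bag has size at most 4, so the width is 4 − 1 = 3 and tw(G) ≤ 3. For the lower bound, the 4 vertices {1, 2, 4, 5} are pairwise adjacent, and any tree decomposition puts a clique entirely inside one bag — forcing width ≥ 3. Combining the bounds, tw(G) = 3.

Treewidth 3.
One such decomposition:
Bags: B1 = {1, 4, 6, 8}  B2 = {1, 2, 4, 6}  B3 = {3, 4, 6, 8}  B4 = {1, 2, 4, 5}  B5 = {4, 6, 7, 8}
Tree: B1–B2, B1–B3, B2–B4, B1–B5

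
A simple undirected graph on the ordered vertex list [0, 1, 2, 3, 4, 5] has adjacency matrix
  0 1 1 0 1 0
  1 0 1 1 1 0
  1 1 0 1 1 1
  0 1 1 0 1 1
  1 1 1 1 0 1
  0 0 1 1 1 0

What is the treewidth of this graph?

3

A width-3 tree decomposition is:
Bags: B1 = {1, 2, 3, 4}  B2 = {2, 3, 4, 5}  B3 = {0, 1, 2, 4}
Tree: B1–B2, B1–B3
The largest bag has 4 vertices, giving width 3; this decomposition certifies tw(G) ≤ 3. For the lower bound, the 4 vertices {0, 1, 2, 4} are pairwise adjacent, and any tree decomposition puts a clique entirely inside one bag — forcing width ≥ 3. Hence tw(G) = 3 exactly.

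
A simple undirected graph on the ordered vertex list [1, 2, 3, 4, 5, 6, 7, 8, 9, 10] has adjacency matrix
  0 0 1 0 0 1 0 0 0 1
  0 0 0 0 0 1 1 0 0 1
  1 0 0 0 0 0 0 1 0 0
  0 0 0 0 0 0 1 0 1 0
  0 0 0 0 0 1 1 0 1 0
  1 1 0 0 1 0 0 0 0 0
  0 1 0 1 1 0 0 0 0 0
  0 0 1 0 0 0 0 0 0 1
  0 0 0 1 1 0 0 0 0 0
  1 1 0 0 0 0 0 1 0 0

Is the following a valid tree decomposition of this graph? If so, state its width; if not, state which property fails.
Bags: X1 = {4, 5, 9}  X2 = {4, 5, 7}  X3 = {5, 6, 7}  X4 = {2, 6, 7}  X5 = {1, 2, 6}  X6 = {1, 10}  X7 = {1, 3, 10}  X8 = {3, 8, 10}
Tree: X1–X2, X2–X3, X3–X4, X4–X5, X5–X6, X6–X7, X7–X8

A tree decomposition must satisfy three properties: every vertex lies in some bag; for every edge, both endpoints lie together in some bag; and for every vertex, the bags containing it form a connected subtree. Here edge (2,10) lies in no bag, so the decomposition is invalid.

No — edge (2,10) lies in no bag.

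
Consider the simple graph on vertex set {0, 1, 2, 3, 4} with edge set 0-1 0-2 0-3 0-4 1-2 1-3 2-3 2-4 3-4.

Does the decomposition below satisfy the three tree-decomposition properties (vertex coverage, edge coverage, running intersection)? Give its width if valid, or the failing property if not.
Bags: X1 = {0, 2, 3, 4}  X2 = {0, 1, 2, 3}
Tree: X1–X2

Yes; width 3.

Checking the three conditions: (i) the bags cover all of {0, 1, 2, 3, 4}; (ii) for each edge, some bag contains both endpoints; (iii) the bags containing any fixed vertex form a subtree. All hold, so the decomposition is valid with width 4 − 1 = 3.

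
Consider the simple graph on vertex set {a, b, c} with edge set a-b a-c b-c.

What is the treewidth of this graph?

A width-2 tree decomposition is:
Bags: B1 = {a, b, c}
Tree: (single bag)
A single bag containing all 3 vertices is trivially a valid decomposition of width 2. On the other hand G contains the 3-clique {a, b, c}. A clique must lie in a single bag of any decomposition, so no decomposition can have width below 2. Combining the bounds, tw(G) = 2.

2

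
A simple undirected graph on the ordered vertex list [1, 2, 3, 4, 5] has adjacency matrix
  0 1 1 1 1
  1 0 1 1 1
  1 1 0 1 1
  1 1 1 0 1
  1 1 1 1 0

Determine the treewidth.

A width-4 tree decomposition is:
Bags: B1 = {1, 2, 3, 4, 5}
Tree: (single bag)
A single bag containing all 5 vertices is trivially a valid decomposition of width 4. On the other hand G contains the 5-clique {1, 2, 3, 4, 5}. A clique must lie in a single bag of any decomposition, so no decomposition can have width below 4. Hence tw(G) = 4 exactly.

4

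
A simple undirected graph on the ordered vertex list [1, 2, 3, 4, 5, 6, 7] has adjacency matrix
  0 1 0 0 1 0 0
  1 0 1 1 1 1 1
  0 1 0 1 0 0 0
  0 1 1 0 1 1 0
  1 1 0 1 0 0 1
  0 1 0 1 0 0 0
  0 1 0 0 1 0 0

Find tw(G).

2

A width-2 tree decomposition is:
Bags: B1 = {2, 4, 5}  B2 = {1, 2, 5}  B3 = {2, 4, 6}  B4 = {2, 3, 4}  B5 = {2, 5, 7}
Tree: B1–B2, B1–B3, B1–B4, B1–B5
The largest bag has 3 vertices, giving width 2; this decomposition certifies tw(G) ≤ 2. On the other hand G contains the 3-clique {1, 2, 5}. A clique must lie in a single bag of any decomposition, so no decomposition can have width below 2. Combining the bounds, tw(G) = 2.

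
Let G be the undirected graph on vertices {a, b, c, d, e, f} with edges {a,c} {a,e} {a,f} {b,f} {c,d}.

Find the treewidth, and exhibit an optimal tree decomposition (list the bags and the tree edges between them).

Treewidth 1.
Bags: B1 = {a, c}  B2 = {a, e}  B3 = {a, f}  B4 = {b, f}  B5 = {c, d}
Tree: B1–B2, B1–B3, B3–B4, B1–B5

Every bag has size at most 2, so the width is 2 − 1 = 1 and tw(G) ≤ 1. G has an edge, so its treewidth is at least 1. The upper and lower bounds meet at 1, so that is the treewidth.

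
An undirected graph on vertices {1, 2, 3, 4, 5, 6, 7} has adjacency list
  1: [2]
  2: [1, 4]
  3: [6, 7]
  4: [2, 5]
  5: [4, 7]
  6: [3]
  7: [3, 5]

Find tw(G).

1

A width-1 tree decomposition is:
Bags: B1 = {3, 6}  B2 = {3, 7}  B3 = {5, 7}  B4 = {4, 5}  B5 = {2, 4}  B6 = {1, 2}
Tree: B1–B2, B2–B3, B3–B4, B4–B5, B5–B6
The largest bag has 2 vertices, giving width 1; this decomposition certifies tw(G) ≤ 1. G has an edge, so its treewidth is at least 1. Hence tw(G) = 1 exactly.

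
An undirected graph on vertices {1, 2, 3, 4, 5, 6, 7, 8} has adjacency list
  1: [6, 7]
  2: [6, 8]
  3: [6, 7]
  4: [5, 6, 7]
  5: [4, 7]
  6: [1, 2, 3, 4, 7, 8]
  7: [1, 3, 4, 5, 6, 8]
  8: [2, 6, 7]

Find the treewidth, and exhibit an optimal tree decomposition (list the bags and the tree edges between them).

Treewidth 2.
One optimal decomposition is:
Bags: B1 = {4, 6, 7}  B2 = {3, 6, 7}  B3 = {1, 6, 7}  B4 = {4, 5, 7}  B5 = {6, 7, 8}  B6 = {2, 6, 8}
Tree: B1–B2, B2–B3, B1–B4, B1–B5, B5–B6

Every bag has size at most 3, so the width is 3 − 1 = 2 and tw(G) ≤ 2. For the lower bound, the 3 vertices {4, 5, 7} are pairwise adjacent, and any tree decomposition puts a clique entirely inside one bag — forcing width ≥ 2. Therefore the treewidth is 2.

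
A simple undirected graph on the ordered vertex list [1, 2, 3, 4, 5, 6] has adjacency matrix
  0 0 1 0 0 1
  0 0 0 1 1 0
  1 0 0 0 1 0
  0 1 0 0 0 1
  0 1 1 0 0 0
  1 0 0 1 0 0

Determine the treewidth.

A width-2 tree decomposition is:
Bags: B1 = {1, 3, 6}  B2 = {3, 5, 6}  B3 = {2, 5, 6}  B4 = {2, 4, 6}
Tree: B1–B2, B2–B3, B3–B4
Every bag has size at most 3, so the width is 3 − 1 = 2 and tw(G) ≤ 2. For the lower bound, G contains the cycle 6–1–3–5–2–4–6, so G is not a forest; only forests have treewidth ≤ 1, hence tw(G) ≥ 2. The upper and lower bounds meet at 2, so that is the treewidth.

2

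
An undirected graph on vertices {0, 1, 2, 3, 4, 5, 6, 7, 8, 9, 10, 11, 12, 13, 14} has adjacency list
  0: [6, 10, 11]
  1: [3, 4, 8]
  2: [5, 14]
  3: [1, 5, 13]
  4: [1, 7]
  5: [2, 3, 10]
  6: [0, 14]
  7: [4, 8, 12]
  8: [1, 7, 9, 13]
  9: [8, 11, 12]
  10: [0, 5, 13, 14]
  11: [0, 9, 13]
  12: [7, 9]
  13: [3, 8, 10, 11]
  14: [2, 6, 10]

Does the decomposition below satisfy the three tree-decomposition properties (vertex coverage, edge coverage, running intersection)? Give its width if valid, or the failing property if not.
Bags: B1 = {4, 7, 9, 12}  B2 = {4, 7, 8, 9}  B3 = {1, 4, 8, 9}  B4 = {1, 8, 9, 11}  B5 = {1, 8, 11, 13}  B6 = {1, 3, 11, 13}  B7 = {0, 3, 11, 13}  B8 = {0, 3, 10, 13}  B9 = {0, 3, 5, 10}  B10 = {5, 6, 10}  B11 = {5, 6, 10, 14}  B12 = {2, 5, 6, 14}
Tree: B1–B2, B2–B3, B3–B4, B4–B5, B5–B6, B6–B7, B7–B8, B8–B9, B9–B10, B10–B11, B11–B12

A tree decomposition must satisfy three properties: every vertex lies in some bag; for every edge, both endpoints lie together in some bag; and for every vertex, the bags containing it form a connected subtree. Here edge (0,6) lies in no bag, so the decomposition is invalid.

No — edge (0,6) lies in no bag.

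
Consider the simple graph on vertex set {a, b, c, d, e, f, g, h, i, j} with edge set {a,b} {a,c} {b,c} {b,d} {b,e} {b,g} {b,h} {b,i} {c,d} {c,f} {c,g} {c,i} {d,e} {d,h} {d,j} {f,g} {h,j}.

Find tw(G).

A width-2 tree decomposition is:
Bags: B1 = {b, c, d}  B2 = {a, b, c}  B3 = {b, c, g}  B4 = {b, c, i}  B5 = {b, d, h}  B6 = {c, f, g}  B7 = {b, d, e}  B8 = {d, h, j}
Tree: B1–B2, B1–B3, B3–B4, B1–B5, B3–B6, B5–B7, B5–B8
The largest bag has 3 vertices, giving width 2; this decomposition certifies tw(G) ≤ 2. On the other hand G contains the 3-clique {d, h, j}. A clique must lie in a single bag of any decomposition, so no decomposition can have width below 2. Hence tw(G) = 2 exactly.

2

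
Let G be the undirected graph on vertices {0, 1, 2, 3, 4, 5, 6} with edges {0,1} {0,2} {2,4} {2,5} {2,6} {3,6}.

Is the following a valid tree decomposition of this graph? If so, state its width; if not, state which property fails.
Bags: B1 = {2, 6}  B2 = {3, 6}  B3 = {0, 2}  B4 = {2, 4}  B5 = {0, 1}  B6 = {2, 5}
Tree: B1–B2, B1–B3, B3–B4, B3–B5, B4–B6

Yes; width 1.

Checking the three conditions: (i) the bags cover all of {0, 1, 2, 3, 4, 5, 6}; (ii) for each edge, some bag contains both endpoints; (iii) the bags containing any fixed vertex form a subtree. All hold, so the decomposition is valid with width 2 − 1 = 1.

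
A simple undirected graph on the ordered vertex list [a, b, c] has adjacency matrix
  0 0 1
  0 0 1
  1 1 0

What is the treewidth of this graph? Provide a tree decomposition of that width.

Each bag holds 2 vertices, so the decomposition has width 1, which upper-bounds the treewidth. G has an edge, so its treewidth is at least 1. Combining the bounds, tw(G) = 1.

Treewidth 1.
Bags: B1 = {b, c}  B2 = {a, c}
Tree: B1–B2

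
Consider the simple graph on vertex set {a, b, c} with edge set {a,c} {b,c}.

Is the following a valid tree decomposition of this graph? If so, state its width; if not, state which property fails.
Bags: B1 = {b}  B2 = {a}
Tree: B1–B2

No — vertex c appears in no bag.

A tree decomposition must satisfy three properties: every vertex lies in some bag; for every edge, both endpoints lie together in some bag; and for every vertex, the bags containing it form a connected subtree. Here vertex c appears in no bag, so the decomposition is invalid.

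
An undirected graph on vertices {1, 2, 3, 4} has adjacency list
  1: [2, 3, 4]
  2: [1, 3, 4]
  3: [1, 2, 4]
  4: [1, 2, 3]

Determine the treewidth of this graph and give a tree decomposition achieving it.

Treewidth 3.
Bags: B1 = {1, 2, 3, 4}
Tree: (single bag)

With just one bag of size 4, the width is 4 − 1 = 3, so tw(G) ≤ 3. Conversely, {1, 2, 3, 4} is a clique of size 4, and the vertices of any clique must share a bag in every tree decomposition; so some bag has ≥ 4 vertices and tw(G) ≥ 3. Therefore the treewidth is 3.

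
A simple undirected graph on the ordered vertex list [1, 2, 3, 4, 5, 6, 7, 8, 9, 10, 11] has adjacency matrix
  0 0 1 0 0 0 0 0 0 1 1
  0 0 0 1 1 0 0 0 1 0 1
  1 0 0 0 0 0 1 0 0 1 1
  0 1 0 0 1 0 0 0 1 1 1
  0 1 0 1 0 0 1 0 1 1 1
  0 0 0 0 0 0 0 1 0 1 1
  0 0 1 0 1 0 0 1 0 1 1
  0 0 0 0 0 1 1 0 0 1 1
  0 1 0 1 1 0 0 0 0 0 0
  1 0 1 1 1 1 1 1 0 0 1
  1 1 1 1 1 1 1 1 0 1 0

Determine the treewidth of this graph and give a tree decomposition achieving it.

Each bag holds 4 vertices, so the decomposition has width 3, which upper-bounds the treewidth. Conversely, {2, 4, 5, 9} is a clique of size 4, and the vertices of any clique must share a bag in every tree decomposition; so some bag has ≥ 4 vertices and tw(G) ≥ 3. The upper and lower bounds meet at 3, so that is the treewidth.

Treewidth 3.
One such decomposition:
Bags: B1 = {4, 5, 10, 11}  B2 = {2, 4, 5, 11}  B3 = {5, 7, 10, 11}  B4 = {2, 4, 5, 9}  B5 = {7, 8, 10, 11}  B6 = {3, 7, 10, 11}  B7 = {6, 8, 10, 11}  B8 = {1, 3, 10, 11}
Tree: B1–B2, B1–B3, B2–B4, B3–B5, B5–B6, B5–B7, B6–B8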